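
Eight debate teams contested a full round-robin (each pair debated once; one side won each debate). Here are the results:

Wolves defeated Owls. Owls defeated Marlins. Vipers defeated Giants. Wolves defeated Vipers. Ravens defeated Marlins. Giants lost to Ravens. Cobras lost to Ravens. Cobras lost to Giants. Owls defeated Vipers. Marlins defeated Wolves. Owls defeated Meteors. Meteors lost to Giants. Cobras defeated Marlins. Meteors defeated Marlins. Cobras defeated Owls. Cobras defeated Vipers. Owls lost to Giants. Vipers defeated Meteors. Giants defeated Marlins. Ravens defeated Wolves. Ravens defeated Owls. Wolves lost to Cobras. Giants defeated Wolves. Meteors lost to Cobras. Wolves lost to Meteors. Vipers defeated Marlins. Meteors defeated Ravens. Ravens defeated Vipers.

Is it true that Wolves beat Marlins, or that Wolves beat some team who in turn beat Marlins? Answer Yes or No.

Wolves did not beat Marlins directly.
Wolves beat Owls, Vipers. Of those, Owls beat Marlins.

Yes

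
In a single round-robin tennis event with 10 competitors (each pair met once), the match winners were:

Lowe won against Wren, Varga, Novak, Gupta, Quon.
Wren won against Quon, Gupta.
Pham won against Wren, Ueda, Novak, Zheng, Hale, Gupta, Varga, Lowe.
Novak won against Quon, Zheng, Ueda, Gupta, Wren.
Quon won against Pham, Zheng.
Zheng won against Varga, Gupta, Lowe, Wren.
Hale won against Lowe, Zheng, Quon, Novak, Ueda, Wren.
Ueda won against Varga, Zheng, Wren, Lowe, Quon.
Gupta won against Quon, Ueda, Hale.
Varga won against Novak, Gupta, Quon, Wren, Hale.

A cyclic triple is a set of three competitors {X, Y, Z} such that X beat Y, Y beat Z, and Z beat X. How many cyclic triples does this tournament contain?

Win totals: Pham 8, Lowe 5, Zheng 4, Hale 6, Novak 5, Ueda 5, Varga 5, Wren 2, Quon 2, Gupta 3.
A competitor with w wins dominates both others in C(w,2) triples; summing gives 28 + 10 + 6 + 15 + 10 + 10 + 10 + 1 + 1 + 3 = 94 transitive triples.
Total triples C(10,3) = 120, so cyclic triples = 120 − 94 = 26.

26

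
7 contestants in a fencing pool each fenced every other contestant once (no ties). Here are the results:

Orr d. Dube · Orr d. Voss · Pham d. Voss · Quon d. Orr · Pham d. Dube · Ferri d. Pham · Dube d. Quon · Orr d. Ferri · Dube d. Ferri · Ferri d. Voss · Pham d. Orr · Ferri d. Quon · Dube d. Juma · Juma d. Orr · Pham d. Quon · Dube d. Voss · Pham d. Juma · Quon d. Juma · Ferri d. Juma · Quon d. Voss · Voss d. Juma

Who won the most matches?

Win totals: Juma 1, Orr 3, Ferri 4, Quon 3, Pham 5, Dube 4, Voss 1.
Pham leads with 5 wins (next highest: 4).

Pham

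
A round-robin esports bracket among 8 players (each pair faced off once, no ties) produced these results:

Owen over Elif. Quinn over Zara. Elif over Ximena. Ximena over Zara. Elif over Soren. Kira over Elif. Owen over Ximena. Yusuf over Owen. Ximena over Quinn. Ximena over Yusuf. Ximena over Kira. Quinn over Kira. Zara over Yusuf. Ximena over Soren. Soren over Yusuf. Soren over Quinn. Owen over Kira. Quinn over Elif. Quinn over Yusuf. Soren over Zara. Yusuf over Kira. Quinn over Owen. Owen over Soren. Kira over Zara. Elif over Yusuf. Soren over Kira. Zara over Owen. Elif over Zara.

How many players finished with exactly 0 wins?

Win totals: Zara 2, Kira 2, Ximena 5, Yusuf 2, Owen 4, Elif 4, Quinn 5, Soren 4.
No player has exactly 0 wins.

0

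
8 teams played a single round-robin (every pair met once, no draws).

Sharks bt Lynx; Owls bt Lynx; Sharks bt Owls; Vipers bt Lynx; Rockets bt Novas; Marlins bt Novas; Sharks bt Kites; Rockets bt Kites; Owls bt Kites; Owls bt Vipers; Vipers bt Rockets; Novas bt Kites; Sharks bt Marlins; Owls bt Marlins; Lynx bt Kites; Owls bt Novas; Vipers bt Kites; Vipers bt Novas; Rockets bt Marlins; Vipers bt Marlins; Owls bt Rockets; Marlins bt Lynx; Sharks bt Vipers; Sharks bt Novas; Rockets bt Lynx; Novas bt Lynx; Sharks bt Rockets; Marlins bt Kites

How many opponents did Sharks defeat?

7

Sharks' results: beat Vipers, Owls, Lynx, Kites, Rockets, Marlins, Novas; lost to no one.
That is 7 wins.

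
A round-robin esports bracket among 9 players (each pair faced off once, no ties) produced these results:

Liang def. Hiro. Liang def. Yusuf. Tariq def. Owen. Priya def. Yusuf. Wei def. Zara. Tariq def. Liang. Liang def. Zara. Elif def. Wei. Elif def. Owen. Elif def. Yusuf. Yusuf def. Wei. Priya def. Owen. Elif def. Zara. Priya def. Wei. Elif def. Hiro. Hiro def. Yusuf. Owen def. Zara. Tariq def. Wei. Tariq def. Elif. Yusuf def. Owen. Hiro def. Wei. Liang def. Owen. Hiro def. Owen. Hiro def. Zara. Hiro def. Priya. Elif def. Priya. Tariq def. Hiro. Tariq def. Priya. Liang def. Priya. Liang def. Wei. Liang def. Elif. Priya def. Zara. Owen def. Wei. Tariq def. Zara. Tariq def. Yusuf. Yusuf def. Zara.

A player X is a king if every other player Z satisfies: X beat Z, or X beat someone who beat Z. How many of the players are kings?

Yusuf cannot reach Priya, Elif, Liang, Tariq, Hiro in two steps.
Owen cannot reach Yusuf, Priya, Elif, Liang, Tariq, Hiro in two steps.
Priya cannot reach Elif, Liang, Tariq, Hiro in two steps.
Wei cannot reach Yusuf, Owen, Priya, Elif, Liang, Tariq, Hiro in two steps.
Elif cannot reach Liang, Tariq in two steps.
Liang cannot reach Tariq in two steps.
Tariq reaches everyone (king).
Zara cannot reach Yusuf, Owen, Priya, Wei, Elif, Liang, Tariq, Hiro in two steps.
Hiro cannot reach Elif, Liang, Tariq in two steps.
Kings: Tariq — 1.

1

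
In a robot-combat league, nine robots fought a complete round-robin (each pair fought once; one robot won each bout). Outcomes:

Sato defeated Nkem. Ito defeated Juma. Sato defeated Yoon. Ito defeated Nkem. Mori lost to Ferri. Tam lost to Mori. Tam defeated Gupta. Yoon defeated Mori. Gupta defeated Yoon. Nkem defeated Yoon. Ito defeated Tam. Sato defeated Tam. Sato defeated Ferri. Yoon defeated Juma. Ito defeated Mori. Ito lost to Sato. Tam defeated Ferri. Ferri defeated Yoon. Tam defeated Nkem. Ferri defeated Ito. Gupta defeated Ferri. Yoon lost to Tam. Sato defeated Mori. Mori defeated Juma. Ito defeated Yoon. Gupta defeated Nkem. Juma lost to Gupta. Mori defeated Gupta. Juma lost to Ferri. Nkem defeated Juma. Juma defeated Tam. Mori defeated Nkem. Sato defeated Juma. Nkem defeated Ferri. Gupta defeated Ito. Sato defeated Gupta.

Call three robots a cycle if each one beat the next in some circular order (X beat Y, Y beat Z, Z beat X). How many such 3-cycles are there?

Win totals: Gupta 5, Yoon 2, Juma 1, Ito 5, Tam 4, Nkem 3, Ferri 4, Sato 8, Mori 4.
A robot with w wins dominates both others in C(w,2) triples; summing gives 10 + 1 + 0 + 10 + 6 + 3 + 6 + 28 + 6 = 70 transitive triples.
Total triples C(9,3) = 84, so cyclic triples = 84 − 70 = 14.

14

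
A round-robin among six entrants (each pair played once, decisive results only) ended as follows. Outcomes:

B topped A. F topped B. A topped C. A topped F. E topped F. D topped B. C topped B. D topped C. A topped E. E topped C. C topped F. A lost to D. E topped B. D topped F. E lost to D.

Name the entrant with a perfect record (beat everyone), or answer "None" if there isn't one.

D has 5 wins out of 5 opponents — a perfect record.

D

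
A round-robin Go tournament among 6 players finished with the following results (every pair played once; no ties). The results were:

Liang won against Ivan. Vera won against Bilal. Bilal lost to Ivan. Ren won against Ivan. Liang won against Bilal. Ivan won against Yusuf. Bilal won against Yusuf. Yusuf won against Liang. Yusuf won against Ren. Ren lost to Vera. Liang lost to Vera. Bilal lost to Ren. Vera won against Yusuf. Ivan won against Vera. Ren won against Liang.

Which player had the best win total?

Win totals: Yusuf 2, Liang 2, Ren 3, Ivan 3, Bilal 1, Vera 4.
Vera leads with 4 wins (next highest: 3).

Vera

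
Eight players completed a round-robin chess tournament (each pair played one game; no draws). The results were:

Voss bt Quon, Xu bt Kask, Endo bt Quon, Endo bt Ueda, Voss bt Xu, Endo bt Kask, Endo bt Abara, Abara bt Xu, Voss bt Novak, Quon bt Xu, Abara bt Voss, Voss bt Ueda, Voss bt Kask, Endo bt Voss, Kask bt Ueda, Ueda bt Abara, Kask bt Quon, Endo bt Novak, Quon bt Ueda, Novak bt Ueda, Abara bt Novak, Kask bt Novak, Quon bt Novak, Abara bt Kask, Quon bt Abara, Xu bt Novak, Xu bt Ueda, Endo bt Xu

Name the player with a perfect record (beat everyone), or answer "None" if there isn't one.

Endo has 7 wins out of 7 opponents — a perfect record.

Endo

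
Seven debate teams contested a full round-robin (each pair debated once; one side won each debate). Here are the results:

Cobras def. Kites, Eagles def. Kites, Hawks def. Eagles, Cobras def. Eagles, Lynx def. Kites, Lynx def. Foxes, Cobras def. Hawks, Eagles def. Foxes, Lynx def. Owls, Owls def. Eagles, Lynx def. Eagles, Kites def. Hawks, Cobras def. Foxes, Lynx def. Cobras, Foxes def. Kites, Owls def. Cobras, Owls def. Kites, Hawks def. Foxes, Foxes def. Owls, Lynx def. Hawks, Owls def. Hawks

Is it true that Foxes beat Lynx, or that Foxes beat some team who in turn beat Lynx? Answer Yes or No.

No

Foxes did not beat Lynx directly.
Foxes beat Owls, Kites, but each of them lost to Lynx. No two-step path.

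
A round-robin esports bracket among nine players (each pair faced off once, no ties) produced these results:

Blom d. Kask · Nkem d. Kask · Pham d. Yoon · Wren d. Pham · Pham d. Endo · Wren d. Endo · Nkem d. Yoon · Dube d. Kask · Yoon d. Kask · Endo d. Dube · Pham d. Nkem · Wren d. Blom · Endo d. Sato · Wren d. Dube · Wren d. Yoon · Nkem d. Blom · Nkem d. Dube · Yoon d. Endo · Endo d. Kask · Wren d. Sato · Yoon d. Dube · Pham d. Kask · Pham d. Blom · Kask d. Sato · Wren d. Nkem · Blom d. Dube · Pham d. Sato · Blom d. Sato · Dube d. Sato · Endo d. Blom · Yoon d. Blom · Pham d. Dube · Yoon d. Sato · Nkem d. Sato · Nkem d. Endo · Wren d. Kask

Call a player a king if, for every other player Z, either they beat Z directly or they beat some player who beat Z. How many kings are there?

1

Endo cannot reach Nkem, Yoon, Pham, Wren in two steps.
Nkem cannot reach Pham, Wren in two steps.
Dube cannot reach Endo, Nkem, Yoon, Blom, Pham, Wren in two steps.
Yoon cannot reach Nkem, Pham, Wren in two steps.
Blom cannot reach Endo, Nkem, Yoon, Pham, Wren in two steps.
Pham cannot reach Wren in two steps.
Sato cannot reach Endo, Nkem, Dube, Yoon, Blom, Pham, Kask, Wren in two steps.
Kask cannot reach Endo, Nkem, Dube, Yoon, Blom, Pham, Wren in two steps.
Wren reaches everyone (king).
Kings: Wren — 1.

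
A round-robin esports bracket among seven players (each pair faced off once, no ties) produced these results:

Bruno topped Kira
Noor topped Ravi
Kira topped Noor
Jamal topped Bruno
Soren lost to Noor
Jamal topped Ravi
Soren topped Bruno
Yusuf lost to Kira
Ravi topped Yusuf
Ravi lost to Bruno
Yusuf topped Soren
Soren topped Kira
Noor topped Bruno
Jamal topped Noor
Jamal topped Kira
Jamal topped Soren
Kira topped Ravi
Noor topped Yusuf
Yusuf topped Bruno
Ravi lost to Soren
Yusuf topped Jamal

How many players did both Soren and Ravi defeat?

Soren beat: Bruno, Kira, Ravi.
Ravi beat: Yusuf.
No one was beaten by both.

0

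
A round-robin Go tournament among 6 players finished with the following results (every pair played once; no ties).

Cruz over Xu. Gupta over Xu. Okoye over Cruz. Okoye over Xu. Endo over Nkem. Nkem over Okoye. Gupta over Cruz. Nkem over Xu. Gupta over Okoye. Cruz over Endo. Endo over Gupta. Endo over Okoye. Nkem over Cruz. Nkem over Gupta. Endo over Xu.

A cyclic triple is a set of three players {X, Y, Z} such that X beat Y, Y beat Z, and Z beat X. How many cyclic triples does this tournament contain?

Of the C(6,3) = 20 triples, the cyclic ones are: {Nkem, Endo, Cruz}; {Endo, Gupta, Cruz}; {Endo, Okoye, Cruz}.
That is 3.

3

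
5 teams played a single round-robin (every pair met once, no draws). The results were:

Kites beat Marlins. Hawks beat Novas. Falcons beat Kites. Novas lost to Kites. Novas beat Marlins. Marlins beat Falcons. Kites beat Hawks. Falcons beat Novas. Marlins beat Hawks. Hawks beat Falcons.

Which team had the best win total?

Kites

Win totals: Marlins 2, Novas 1, Hawks 2, Kites 3, Falcons 2.
Kites leads with 3 wins (next highest: 2).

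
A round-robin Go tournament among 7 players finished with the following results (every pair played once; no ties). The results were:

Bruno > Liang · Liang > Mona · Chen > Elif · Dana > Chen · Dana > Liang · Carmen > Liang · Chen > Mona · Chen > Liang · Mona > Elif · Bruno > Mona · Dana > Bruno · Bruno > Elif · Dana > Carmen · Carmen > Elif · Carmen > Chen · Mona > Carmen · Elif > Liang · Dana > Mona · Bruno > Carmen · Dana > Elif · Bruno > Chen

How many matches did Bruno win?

Bruno's results: beat Mona, Chen, Elif, Liang, Carmen; lost to Dana.
That is 5 wins.

5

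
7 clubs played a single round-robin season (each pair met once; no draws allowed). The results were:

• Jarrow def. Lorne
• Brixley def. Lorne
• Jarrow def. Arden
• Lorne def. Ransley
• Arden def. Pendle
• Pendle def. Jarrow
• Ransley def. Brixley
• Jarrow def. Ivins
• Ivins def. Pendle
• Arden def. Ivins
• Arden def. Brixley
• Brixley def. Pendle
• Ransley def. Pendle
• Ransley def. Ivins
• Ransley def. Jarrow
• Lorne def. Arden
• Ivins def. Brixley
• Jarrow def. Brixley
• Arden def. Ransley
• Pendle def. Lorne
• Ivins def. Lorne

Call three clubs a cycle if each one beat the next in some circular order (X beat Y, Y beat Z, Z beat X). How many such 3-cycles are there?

11

Win totals: Jarrow 4, Brixley 2, Pendle 2, Ransley 4, Lorne 2, Ivins 3, Arden 4.
A club with w wins dominates both others in C(w,2) triples; summing gives 6 + 1 + 1 + 6 + 1 + 3 + 6 = 24 transitive triples.
Total triples C(7,3) = 35, so cyclic triples = 35 − 24 = 11.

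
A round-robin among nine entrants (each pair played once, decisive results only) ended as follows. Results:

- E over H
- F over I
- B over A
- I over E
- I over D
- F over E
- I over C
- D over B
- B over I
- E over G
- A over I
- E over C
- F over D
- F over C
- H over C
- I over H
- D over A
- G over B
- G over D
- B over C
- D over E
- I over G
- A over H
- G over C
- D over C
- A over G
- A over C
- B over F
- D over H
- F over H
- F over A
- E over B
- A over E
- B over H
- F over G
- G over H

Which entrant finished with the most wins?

F

Win totals: A 5, B 5, C 0, D 5, E 4, F 7, G 4, H 1, I 5.
F leads with 7 wins (next highest: 5).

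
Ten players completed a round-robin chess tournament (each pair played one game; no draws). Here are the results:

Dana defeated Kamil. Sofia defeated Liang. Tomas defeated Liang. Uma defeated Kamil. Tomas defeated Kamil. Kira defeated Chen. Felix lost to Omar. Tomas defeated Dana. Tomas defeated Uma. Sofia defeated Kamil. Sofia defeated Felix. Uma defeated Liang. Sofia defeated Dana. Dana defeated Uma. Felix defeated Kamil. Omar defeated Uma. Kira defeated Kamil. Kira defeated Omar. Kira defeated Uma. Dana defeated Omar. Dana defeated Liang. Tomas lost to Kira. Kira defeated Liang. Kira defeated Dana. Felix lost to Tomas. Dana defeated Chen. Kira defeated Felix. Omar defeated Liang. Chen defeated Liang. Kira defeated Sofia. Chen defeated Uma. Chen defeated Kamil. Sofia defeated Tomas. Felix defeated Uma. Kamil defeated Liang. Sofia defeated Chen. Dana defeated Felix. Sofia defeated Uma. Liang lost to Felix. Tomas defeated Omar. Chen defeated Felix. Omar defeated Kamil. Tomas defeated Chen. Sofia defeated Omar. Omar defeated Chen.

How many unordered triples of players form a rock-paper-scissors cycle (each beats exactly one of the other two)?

0

Win totals: Felix 3, Chen 4, Kamil 1, Omar 5, Sofia 8, Tomas 7, Dana 6, Liang 0, Kira 9, Uma 2.
A player with w wins dominates both others in C(w,2) triples; summing gives 3 + 6 + 0 + 10 + 28 + 21 + 15 + 0 + 36 + 1 = 120 transitive triples.
Total triples C(10,3) = 120, so cyclic triples = 120 − 120 = 0.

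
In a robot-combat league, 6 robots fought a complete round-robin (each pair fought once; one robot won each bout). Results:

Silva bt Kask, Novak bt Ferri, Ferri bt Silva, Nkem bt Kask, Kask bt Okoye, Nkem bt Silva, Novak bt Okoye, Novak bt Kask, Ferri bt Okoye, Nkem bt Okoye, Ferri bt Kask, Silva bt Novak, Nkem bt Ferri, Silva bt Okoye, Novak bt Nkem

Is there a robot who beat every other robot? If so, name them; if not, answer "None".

Highest win total is Novak with 4 (out of 5 possible).
Novak lost to Silva, so no robot went undefeated.

None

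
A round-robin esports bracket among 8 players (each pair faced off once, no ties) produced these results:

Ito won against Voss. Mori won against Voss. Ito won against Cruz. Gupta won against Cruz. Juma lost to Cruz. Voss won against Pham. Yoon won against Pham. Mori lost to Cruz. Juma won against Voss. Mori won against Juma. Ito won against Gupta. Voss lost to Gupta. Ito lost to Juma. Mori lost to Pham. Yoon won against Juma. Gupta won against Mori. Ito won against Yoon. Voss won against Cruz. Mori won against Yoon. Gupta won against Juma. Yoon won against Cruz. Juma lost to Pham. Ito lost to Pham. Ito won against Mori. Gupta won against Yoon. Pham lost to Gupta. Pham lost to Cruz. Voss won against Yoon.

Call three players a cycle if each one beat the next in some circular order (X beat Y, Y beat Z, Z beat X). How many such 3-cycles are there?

15

Win totals: Pham 3, Gupta 6, Ito 5, Mori 3, Juma 2, Cruz 3, Voss 3, Yoon 3.
A player with w wins dominates both others in C(w,2) triples; summing gives 3 + 15 + 10 + 3 + 1 + 3 + 3 + 3 = 41 transitive triples.
Total triples C(8,3) = 56, so cyclic triples = 56 − 41 = 15.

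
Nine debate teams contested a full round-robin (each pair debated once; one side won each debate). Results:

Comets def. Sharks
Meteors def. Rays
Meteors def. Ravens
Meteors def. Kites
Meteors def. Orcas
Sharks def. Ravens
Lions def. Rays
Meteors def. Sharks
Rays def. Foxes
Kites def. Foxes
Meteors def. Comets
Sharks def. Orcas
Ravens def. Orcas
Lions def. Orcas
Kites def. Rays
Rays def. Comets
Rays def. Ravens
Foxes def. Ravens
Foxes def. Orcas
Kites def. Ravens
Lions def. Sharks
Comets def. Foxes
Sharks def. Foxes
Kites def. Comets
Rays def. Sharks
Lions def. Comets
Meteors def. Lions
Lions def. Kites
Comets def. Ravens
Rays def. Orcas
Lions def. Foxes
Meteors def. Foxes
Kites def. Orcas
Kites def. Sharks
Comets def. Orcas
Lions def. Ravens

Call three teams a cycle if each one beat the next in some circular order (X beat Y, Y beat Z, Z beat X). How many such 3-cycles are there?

0

Win totals: Rays 5, Lions 7, Comets 4, Sharks 3, Orcas 0, Ravens 1, Foxes 2, Meteors 8, Kites 6.
A team with w wins dominates both others in C(w,2) triples; summing gives 10 + 21 + 6 + 3 + 0 + 0 + 1 + 28 + 15 = 84 transitive triples.
Total triples C(9,3) = 84, so cyclic triples = 84 − 84 = 0.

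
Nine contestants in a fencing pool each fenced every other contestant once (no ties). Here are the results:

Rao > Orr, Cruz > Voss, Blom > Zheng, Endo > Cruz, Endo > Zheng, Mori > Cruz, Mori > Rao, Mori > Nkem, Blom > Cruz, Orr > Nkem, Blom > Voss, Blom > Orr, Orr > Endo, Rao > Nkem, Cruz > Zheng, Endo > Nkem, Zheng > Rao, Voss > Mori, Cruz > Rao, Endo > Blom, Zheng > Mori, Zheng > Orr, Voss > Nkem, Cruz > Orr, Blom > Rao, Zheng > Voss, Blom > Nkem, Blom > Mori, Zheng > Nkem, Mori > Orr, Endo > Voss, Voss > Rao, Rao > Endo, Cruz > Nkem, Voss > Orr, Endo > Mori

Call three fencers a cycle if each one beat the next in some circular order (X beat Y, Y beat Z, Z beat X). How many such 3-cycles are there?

Win totals: Nkem 0, Endo 6, Zheng 5, Voss 4, Orr 2, Mori 4, Cruz 5, Rao 3, Blom 7.
A fencer with w wins dominates both others in C(w,2) triples; summing gives 0 + 15 + 10 + 6 + 1 + 6 + 10 + 3 + 21 = 72 transitive triples.
Total triples C(9,3) = 84, so cyclic triples = 84 − 72 = 12.

12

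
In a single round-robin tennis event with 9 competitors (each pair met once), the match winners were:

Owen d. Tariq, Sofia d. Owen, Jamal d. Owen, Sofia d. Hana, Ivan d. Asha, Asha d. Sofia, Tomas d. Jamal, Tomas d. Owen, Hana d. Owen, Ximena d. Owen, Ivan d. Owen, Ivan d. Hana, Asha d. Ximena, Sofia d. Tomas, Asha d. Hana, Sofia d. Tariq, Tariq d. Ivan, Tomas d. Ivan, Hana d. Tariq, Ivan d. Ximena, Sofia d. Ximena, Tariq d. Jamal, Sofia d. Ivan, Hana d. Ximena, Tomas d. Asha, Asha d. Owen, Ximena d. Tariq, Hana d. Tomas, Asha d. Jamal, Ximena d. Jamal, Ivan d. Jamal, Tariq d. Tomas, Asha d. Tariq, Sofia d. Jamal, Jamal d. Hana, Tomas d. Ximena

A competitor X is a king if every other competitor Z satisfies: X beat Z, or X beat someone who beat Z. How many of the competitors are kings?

Hana cannot reach Sofia in two steps.
Tariq cannot reach Sofia in two steps.
Owen cannot reach Hana, Ximena, Sofia, Asha in two steps.
Tomas reaches everyone (king).
Ivan reaches everyone (king).
Jamal cannot reach Ivan, Sofia, Asha in two steps.
Ximena cannot reach Sofia, Asha in two steps.
Sofia reaches everyone (king).
Asha reaches everyone (king).
Kings: Tomas, Ivan, Sofia, Asha — 4.

4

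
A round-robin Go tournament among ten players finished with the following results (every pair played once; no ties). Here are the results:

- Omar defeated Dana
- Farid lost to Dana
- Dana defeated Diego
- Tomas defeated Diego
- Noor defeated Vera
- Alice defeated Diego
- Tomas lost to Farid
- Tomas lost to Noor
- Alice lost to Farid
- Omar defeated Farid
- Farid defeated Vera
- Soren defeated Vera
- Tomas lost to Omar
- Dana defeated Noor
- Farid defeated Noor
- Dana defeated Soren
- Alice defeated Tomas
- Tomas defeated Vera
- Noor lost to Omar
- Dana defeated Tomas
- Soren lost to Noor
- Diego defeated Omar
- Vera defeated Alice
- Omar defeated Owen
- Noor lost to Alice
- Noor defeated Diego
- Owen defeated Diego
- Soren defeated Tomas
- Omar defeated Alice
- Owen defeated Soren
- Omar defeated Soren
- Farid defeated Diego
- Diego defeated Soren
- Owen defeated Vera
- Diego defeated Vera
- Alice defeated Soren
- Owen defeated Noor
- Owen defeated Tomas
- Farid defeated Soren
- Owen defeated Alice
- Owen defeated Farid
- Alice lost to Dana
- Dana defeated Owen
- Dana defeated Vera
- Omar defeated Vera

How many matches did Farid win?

6

Farid's results: beat Vera, Noor, Diego, Soren, Tomas, Alice; lost to Owen, Omar, Dana.
That is 6 wins.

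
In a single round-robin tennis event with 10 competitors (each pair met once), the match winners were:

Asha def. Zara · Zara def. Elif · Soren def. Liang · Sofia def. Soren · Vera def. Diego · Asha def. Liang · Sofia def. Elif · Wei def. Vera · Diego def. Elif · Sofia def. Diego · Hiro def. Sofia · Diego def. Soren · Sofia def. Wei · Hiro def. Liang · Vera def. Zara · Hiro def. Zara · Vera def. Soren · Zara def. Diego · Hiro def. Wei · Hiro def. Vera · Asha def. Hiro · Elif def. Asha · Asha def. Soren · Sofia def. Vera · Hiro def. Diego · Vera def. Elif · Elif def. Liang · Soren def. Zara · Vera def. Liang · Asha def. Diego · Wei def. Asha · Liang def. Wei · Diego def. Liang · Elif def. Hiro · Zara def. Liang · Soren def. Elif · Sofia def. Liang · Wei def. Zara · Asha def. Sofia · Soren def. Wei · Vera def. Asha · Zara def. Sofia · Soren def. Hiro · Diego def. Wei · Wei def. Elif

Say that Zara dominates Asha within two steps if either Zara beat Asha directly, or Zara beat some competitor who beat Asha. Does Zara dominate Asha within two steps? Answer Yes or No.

Zara did not beat Asha directly.
Zara beat Diego, Sofia, Elif, Liang. Of those, Elif beat Asha.

Yes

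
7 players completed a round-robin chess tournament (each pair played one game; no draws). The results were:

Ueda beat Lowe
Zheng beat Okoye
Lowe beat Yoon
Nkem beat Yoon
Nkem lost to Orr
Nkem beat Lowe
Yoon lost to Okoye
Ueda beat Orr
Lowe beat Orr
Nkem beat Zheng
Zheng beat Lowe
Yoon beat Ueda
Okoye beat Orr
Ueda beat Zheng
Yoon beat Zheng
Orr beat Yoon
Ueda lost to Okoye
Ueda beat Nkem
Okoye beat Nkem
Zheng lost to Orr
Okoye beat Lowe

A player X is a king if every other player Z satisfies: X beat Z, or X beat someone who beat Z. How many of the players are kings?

Nkem reaches everyone (king).
Lowe cannot reach Okoye in two steps.
Zheng reaches everyone (king).
Ueda reaches everyone (king).
Yoon reaches everyone (king).
Orr reaches everyone (king).
Okoye reaches everyone (king).
Kings: Nkem, Zheng, Ueda, Yoon, Orr, Okoye — 6.

6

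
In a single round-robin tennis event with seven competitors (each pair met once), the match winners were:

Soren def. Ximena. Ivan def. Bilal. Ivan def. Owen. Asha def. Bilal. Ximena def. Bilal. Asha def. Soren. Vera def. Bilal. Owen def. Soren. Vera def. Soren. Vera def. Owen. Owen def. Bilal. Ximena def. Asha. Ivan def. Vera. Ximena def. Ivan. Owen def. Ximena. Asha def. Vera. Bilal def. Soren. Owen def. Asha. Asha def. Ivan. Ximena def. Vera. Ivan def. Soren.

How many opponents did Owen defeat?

Owen's results: beat Bilal, Asha, Soren, Ximena; lost to Ivan, Vera.
That is 4 wins.

4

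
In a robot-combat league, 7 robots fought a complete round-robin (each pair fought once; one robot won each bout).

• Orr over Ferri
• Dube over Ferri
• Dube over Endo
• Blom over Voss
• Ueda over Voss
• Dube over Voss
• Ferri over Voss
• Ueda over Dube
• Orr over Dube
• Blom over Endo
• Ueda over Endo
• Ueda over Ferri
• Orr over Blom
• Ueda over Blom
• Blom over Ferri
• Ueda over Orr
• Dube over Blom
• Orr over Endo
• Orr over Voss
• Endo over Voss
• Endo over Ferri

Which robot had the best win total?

Ueda

Win totals: Orr 5, Blom 3, Voss 0, Ueda 6, Dube 4, Ferri 1, Endo 2.
Ueda leads with 6 wins (next highest: 5).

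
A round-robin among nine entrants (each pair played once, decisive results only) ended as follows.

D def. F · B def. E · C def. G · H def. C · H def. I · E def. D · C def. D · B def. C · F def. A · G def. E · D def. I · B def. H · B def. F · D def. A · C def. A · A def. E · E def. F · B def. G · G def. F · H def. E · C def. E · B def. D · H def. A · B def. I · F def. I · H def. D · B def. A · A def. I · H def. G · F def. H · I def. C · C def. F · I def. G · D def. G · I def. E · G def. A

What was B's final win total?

B's results: beat A, C, D, E, F, G, H, I; lost to no one.
That is 8 wins.

8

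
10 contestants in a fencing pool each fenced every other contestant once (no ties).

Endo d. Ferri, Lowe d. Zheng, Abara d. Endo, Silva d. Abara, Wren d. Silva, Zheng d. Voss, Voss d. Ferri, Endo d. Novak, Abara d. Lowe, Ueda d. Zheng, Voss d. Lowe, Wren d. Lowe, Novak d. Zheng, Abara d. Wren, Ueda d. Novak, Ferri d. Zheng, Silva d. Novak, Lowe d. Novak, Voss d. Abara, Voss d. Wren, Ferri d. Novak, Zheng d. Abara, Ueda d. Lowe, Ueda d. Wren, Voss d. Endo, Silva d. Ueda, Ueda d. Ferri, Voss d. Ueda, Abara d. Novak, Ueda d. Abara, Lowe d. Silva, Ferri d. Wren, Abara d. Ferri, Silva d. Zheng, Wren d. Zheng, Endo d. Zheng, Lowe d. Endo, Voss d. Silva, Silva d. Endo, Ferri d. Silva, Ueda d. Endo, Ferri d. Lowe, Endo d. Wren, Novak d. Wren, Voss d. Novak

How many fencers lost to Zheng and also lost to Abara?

Zheng beat: Abara, Voss.
Abara beat: Lowe, Novak, Wren, Ferri, Endo.
No one was beaten by both.

0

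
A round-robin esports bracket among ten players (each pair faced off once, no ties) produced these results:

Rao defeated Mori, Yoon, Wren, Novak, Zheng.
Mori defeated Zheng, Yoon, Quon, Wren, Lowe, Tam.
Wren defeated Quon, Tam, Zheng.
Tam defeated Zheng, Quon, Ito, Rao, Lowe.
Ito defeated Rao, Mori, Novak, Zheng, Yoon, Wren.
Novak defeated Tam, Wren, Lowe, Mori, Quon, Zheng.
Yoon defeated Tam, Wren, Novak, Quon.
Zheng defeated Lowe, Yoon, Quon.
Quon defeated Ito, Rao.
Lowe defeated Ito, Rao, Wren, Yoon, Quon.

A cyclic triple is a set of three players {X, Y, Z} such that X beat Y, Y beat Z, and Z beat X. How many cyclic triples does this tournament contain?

32

Win totals: Wren 3, Yoon 4, Rao 5, Mori 6, Tam 5, Ito 6, Zheng 3, Novak 6, Lowe 5, Quon 2.
A player with w wins dominates both others in C(w,2) triples; summing gives 3 + 6 + 10 + 15 + 10 + 15 + 3 + 15 + 10 + 1 = 88 transitive triples.
Total triples C(10,3) = 120, so cyclic triples = 120 − 88 = 32.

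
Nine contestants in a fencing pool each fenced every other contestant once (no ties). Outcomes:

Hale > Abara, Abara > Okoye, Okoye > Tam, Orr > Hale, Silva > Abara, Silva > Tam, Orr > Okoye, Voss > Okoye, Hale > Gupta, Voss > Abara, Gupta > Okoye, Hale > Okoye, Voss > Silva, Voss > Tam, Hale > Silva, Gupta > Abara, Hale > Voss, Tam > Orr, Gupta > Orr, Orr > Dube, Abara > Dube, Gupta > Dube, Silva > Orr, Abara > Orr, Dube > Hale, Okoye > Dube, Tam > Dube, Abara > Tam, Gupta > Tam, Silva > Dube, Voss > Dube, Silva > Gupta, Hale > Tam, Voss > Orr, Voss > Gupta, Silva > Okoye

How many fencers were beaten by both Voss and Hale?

5

Voss beat: Gupta, Orr, Silva, Tam, Dube, Abara, Okoye.
Hale beat: Gupta, Voss, Silva, Tam, Abara, Okoye.
Both beat: Gupta, Silva, Tam, Abara, Okoye — 5.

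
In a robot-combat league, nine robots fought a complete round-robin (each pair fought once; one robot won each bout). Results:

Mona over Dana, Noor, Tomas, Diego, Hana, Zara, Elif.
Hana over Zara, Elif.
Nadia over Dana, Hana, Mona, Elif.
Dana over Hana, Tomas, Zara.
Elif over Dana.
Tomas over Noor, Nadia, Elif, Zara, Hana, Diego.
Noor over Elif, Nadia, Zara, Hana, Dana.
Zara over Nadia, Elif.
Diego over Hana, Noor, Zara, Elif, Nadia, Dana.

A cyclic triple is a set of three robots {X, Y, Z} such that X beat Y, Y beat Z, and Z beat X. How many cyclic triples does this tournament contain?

Win totals: Diego 6, Elif 1, Tomas 6, Nadia 4, Mona 7, Hana 2, Zara 2, Noor 5, Dana 3.
A robot with w wins dominates both others in C(w,2) triples; summing gives 15 + 0 + 15 + 6 + 21 + 1 + 1 + 10 + 3 = 72 transitive triples.
Total triples C(9,3) = 84, so cyclic triples = 84 − 72 = 12.

12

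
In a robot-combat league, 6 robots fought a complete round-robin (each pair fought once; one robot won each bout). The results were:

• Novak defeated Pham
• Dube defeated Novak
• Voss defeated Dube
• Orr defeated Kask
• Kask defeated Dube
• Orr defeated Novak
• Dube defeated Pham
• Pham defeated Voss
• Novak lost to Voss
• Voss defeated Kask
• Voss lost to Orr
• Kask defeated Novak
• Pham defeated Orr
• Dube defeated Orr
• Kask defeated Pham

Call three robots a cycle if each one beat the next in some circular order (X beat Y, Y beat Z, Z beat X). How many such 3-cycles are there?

7

Of the C(6,3) = 20 triples, the cyclic ones are: {Orr, Novak, Pham}; {Orr, Pham, Kask}; {Orr, Dube, Voss}; {Orr, Dube, Kask}; {Novak, Pham, Voss}; {Pham, Dube, Voss}; {Pham, Voss, Kask}.
That is 7.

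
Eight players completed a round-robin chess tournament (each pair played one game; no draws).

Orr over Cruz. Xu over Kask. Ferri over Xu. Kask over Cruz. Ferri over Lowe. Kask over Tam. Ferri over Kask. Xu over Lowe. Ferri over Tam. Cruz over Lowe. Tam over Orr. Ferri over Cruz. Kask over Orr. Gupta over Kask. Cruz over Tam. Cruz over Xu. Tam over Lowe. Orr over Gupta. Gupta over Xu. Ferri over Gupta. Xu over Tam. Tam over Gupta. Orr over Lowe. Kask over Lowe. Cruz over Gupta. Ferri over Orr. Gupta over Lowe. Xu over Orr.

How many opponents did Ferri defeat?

Ferri's results: beat Orr, Gupta, Tam, Cruz, Lowe, Xu, Kask; lost to no one.
That is 7 wins.

7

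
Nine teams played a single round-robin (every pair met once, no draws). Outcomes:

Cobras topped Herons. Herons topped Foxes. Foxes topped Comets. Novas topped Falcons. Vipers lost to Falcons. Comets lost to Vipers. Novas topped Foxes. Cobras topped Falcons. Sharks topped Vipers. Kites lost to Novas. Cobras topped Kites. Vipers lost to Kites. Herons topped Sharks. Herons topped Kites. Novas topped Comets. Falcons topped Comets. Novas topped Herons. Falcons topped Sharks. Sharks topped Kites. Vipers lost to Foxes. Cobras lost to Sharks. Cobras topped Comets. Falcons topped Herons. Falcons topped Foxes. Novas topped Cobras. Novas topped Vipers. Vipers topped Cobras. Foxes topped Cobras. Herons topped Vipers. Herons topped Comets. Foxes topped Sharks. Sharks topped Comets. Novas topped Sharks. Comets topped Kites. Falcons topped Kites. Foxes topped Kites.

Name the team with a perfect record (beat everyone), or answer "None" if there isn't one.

Novas

Novas has 8 wins out of 8 opponents — a perfect record.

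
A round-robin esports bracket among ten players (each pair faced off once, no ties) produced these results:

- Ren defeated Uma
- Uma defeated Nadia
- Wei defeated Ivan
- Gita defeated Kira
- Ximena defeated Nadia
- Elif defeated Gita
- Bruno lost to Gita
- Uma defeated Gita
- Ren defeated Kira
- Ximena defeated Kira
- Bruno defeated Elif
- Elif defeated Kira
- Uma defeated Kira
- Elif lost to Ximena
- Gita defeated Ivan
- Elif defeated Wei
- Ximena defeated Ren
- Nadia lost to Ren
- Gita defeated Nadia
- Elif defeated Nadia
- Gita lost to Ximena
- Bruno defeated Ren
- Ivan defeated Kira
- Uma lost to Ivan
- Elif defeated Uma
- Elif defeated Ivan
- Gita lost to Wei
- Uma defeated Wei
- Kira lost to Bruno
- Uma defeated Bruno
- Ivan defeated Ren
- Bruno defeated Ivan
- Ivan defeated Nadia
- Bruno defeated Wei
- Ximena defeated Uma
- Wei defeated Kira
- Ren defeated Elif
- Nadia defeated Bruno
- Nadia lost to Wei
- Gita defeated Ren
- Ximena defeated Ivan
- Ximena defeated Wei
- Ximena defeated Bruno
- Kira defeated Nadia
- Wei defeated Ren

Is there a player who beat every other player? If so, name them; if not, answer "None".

Ximena

Ximena has 9 wins out of 9 opponents — a perfect record.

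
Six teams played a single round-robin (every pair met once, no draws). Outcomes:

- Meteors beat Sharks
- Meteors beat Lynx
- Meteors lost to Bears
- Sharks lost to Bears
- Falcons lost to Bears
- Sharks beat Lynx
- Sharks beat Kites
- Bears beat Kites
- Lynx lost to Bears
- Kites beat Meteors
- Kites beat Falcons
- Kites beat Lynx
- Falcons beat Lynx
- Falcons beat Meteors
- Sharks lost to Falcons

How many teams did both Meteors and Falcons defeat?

Meteors beat: Sharks, Lynx.
Falcons beat: Sharks, Meteors, Lynx.
Both beat: Sharks, Lynx — 2.

2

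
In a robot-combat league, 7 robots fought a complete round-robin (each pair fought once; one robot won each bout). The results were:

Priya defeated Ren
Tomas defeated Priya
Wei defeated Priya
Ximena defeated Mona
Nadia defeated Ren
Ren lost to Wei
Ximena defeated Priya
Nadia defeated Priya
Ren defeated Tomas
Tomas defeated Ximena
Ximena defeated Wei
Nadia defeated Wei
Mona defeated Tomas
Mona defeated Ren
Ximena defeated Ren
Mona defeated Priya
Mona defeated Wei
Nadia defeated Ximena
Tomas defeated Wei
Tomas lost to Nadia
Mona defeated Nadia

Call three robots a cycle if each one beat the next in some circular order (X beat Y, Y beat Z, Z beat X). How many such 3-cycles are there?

Win totals: Ren 1, Wei 2, Mona 5, Priya 1, Tomas 3, Nadia 5, Ximena 4.
A robot with w wins dominates both others in C(w,2) triples; summing gives 0 + 1 + 10 + 0 + 3 + 10 + 6 = 30 transitive triples.
Total triples C(7,3) = 35, so cyclic triples = 35 − 30 = 5.

5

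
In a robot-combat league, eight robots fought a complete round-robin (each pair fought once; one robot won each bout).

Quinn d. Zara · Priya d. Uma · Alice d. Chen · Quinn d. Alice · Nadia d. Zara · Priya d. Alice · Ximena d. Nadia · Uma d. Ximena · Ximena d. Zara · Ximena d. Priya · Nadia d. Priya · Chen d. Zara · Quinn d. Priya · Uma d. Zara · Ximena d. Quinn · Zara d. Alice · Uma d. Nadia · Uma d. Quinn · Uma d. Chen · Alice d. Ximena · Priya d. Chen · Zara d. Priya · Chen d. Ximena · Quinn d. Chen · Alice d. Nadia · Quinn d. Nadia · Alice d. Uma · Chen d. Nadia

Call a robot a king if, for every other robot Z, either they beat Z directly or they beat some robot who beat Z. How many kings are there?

5

Quinn reaches everyone (king).
Zara cannot reach Quinn in two steps.
Nadia cannot reach Quinn, Ximena in two steps.
Ximena reaches everyone (king).
Chen cannot reach Uma in two steps.
Priya reaches everyone (king).
Uma reaches everyone (king).
Alice reaches everyone (king).
Kings: Quinn, Ximena, Priya, Uma, Alice — 5.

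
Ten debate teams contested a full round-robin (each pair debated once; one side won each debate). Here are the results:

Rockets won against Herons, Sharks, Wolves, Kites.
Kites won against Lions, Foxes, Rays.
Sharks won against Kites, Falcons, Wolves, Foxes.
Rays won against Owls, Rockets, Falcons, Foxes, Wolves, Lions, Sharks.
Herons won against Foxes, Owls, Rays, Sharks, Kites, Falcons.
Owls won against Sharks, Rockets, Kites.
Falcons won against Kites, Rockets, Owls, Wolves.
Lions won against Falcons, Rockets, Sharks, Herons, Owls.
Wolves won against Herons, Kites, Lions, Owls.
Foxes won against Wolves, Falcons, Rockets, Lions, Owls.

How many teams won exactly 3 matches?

Win totals: Owls 3, Herons 6, Wolves 4, Sharks 4, Kites 3, Rays 7, Falcons 4, Foxes 5, Rockets 4, Lions 5.
Exactly 3: Owls, Kites — 2 teams.

2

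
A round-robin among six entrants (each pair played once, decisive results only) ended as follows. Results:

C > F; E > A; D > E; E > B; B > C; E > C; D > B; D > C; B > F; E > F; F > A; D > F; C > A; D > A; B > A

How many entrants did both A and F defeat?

0

A beat: no one.
F beat: A.
No one was beaten by both.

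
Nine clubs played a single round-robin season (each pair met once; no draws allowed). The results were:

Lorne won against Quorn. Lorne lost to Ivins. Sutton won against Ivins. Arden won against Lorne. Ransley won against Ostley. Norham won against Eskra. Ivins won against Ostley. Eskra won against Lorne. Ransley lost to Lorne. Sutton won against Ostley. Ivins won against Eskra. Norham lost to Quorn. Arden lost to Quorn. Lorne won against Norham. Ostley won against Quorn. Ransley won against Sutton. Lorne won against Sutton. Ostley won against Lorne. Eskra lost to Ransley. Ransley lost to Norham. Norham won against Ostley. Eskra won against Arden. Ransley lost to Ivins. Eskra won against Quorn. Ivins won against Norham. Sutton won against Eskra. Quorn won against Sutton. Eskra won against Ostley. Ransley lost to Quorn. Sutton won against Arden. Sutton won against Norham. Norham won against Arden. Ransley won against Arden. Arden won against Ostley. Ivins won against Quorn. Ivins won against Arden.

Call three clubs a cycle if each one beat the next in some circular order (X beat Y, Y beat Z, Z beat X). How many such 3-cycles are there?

21

Win totals: Lorne 4, Ivins 7, Ostley 2, Eskra 4, Quorn 4, Arden 2, Sutton 5, Norham 4, Ransley 4.
A club with w wins dominates both others in C(w,2) triples; summing gives 6 + 21 + 1 + 6 + 6 + 1 + 10 + 6 + 6 = 63 transitive triples.
Total triples C(9,3) = 84, so cyclic triples = 84 − 63 = 21.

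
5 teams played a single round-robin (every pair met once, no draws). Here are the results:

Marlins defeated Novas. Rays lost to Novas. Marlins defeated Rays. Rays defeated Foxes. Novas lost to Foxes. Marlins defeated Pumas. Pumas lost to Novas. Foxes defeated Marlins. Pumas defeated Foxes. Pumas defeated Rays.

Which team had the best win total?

Marlins

Win totals: Foxes 2, Marlins 3, Pumas 2, Novas 2, Rays 1.
Marlins leads with 3 wins (next highest: 2).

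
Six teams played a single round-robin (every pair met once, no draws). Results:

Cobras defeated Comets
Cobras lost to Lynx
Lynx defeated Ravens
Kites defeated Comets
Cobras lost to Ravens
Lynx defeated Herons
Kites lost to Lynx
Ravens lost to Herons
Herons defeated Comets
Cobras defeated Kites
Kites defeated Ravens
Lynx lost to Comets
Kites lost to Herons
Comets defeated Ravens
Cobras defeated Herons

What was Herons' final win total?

Herons' results: beat Ravens, Kites, Comets; lost to Lynx, Cobras.
That is 3 wins.

3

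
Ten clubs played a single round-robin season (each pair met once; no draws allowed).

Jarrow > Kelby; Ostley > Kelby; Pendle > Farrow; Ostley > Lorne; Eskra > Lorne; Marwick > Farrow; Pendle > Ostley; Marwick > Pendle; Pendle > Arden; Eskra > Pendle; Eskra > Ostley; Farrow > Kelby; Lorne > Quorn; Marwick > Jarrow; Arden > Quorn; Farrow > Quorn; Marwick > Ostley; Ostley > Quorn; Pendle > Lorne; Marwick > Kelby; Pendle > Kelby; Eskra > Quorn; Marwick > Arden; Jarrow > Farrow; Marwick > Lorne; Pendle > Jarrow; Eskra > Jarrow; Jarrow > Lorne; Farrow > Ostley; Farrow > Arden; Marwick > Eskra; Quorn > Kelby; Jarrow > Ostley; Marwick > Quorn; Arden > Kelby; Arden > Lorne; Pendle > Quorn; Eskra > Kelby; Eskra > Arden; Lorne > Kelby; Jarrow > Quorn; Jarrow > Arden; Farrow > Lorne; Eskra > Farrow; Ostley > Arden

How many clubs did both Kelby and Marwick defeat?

Kelby beat: no one.
Marwick beat: Ostley, Farrow, Kelby, Quorn, Arden, Eskra, Pendle, Lorne, Jarrow.
No one was beaten by both.

0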